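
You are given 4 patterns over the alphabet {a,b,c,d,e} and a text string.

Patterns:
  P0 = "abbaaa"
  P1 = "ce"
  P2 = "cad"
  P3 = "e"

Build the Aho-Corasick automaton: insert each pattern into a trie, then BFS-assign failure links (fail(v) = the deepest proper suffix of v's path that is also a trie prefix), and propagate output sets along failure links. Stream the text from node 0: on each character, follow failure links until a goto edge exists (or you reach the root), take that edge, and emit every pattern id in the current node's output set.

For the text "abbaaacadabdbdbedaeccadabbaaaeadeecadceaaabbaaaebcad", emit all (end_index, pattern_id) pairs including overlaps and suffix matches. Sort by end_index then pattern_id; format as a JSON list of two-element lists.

Construct AC machine:
Trie nodes:
  n0 'ε': a→1 c→7 e→11
  n1 'a': b→2
  n2 'ab': b→3
  n3 'abb': a→4
  n4 'abba': a→5
  n5 'abbaa': a→6
  n6 'abbaaa': ·  [P0 ends]
  n7 'c': a→9 e→8
  n8 'ce': ·  [P1 ends]
  n9 'ca': d→10
  n10 'cad': ·  [P2 ends]
  n11 'e': ·  [P3 ends]

BFS fail/out derivation:
  fail(1) 'a': from fail(0)=0 chase 'a': 0 ⇒ 0;  out=∅∪out(0)=∅
  fail(7) 'c': from fail(0)=0 chase 'c': 0 ⇒ 0;  out=∅∪out(0)=∅
  fail(11) 'e': from fail(0)=0 chase 'e': 0 ⇒ 0;  out={3}∪out(0)={3}
  fail(2) 'ab': from fail(1)=0 chase 'b': 0 ⇒ 0;  out=∅∪out(0)=∅
  fail(8) 'ce': from fail(7)=0 chase 'e': 0 ⇒ 11;  out={1}∪out(11)={1,3}
  fail(9) 'ca': from fail(7)=0 chase 'a': 0 ⇒ 1;  out=∅∪out(1)=∅
  fail(3) 'abb': from fail(2)=0 chase 'b': 0 ⇒ 0;  out=∅∪out(0)=∅
  fail(10) 'cad': from fail(9)=1 chase 'd': 1→0 ⇒ 0;  out={2}∪out(0)={2}
  fail(4) 'abba': from fail(3)=0 chase 'a': 0 ⇒ 1;  out=∅∪out(1)=∅
  fail(5) 'abbaa': from fail(4)=1 chase 'a': 1→0 ⇒ 1;  out=∅∪out(1)=∅
  fail(6) 'abbaaa': from fail(5)=1 chase 'a': 1→0 ⇒ 1;  out={0}∪out(1)={0}

Text stream:
pos 0 'a': at 1
pos 1 'b': at 2
pos 2 'b': at 3
pos 3 'a': at 4
pos 4 'a': at 5
pos 5 'a': at 6  ** P0@[0:5]
pos 6 'c': at 7 (fail-walked)
pos 7 'a': at 9
pos 8 'd': at 10  ** P2@[6:8]
pos 9 'a': at 1 (fail-walked)
pos 10 'b': at 2
pos 11 'd': at 0 (fail-walked)
pos 12 'b': at 0
pos 13 'd': at 0
pos 14 'b': at 0
pos 15 'e': at 11  ** P3@[15:15]
pos 16 'd': at 0 (fail-walked)
pos 17 'a': at 1
pos 18 'e': at 11 (fail-walked)  ** P3@[18:18]
pos 19 'c': at 7 (fail-walked)
pos 20 'c': at 7 (fail-walked)
pos 21 'a': at 9
pos 22 'd': at 10  ** P2@[20:22]
pos 23 'a': at 1 (fail-walked)
pos 24 'b': at 2
pos 25 'b': at 3
pos 26 'a': at 4
pos 27 'a': at 5
pos 28 'a': at 6  ** P0@[23:28]
pos 29 'e': at 11 (fail-walked)  ** P3@[29:29]
pos 30 'a': at 1 (fail-walked)
pos 31 'd': at 0 (fail-walked)
pos 32 'e': at 11  ** P3@[32:32]
pos 33 'e': at 11 (fail-walked)  ** P3@[33:33]
pos 34 'c': at 7 (fail-walked)
pos 35 'a': at 9
pos 36 'd': at 10  ** P2@[34:36]
pos 37 'c': at 7 (fail-walked)
pos 38 'e': at 8  ** P1@[37:38],P3@[38:38]
pos 39 'a': at 1 (fail-walked)
pos 40 'a': at 1 (fail-walked)
pos 41 'a': at 1 (fail-walked)
pos 42 'b': at 2
pos 43 'b': at 3
pos 44 'a': at 4
pos 45 'a': at 5
pos 46 'a': at 6  ** P0@[41:46]
pos 47 'e': at 11 (fail-walked)  ** P3@[47:47]
pos 48 'b': at 0 (fail-walked)
pos 49 'c': at 7
pos 50 'a': at 9
pos 51 'd': at 10  ** P2@[49:51]

Matches: [[5,0],[8,2],[15,3],[18,3],[22,2],[28,0],[29,3],[32,3],[33,3],[36,2],[38,1],[38,3],[46,0],[47,3],[51,2]]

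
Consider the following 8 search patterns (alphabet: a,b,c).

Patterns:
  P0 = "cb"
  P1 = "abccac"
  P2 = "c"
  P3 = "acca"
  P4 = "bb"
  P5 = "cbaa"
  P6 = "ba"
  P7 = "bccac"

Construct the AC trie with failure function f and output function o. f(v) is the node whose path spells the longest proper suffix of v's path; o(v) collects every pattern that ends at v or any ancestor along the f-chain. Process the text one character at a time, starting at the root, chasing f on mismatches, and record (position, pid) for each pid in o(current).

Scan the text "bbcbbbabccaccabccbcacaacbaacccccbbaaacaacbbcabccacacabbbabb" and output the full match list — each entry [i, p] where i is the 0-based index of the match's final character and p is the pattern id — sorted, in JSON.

Build:
Trie nodes:
  n0 'ε': a→3 b→12 c→1
  n1 'c': b→2  ←P2
  n2 'cb': a→14  ←P0
  n3 'a': b→4 c→9
  n4 'ab': c→5
  n5 'abc': c→6
  n6 'abcc': a→7
  n7 'abcca': c→8
  n8 'abccac': ·  ←P1
  n9 'ac': c→10
  n10 'acc': a→11
  n11 'acca': ·  ←P3
  n12 'b': a→16 b→13 c→17
  n13 'bb': ·  ←P4
  n14 'cba': a→15
  n15 'cbaa': ·  ←P5
  n16 'ba': ·  ←P6
  n17 'bc': c→18
  n18 'bcc': a→19
  n19 'bcca': c→20
  n20 'bccac': ·  ←P7

Failure links (BFS by depth):
  fail(1) 'c': from fail(0)=0 chase 'c': 0 ⇒ 0;  out={2}∪out(0)={2}
  fail(3) 'a': from fail(0)=0 chase 'a': 0 ⇒ 0;  out=∅∪out(0)=∅
  fail(12) 'b': from fail(0)=0 chase 'b': 0 ⇒ 0;  out=∅∪out(0)=∅
  fail(2) 'cb': from fail(1)=0 chase 'b': 0 ⇒ 12;  out={0}∪out(12)={0}
  fail(4) 'ab': from fail(3)=0 chase 'b': 0 ⇒ 12;  out=∅∪out(12)=∅
  fail(9) 'ac': from fail(3)=0 chase 'c': 0 ⇒ 1;  out=∅∪out(1)={2}
  fail(13) 'bb': from fail(12)=0 chase 'b': 0 ⇒ 12;  out={4}∪out(12)={4}
  fail(16) 'ba': from fail(12)=0 chase 'a': 0 ⇒ 3;  out={6}∪out(3)={6}
  fail(17) 'bc': from fail(12)=0 chase 'c': 0 ⇒ 1;  out=∅∪out(1)={2}
  fail(5) 'abc': from fail(4)=12 chase 'c': 12 ⇒ 17;  out=∅∪out(17)={2}
  fail(10) 'acc': from fail(9)=1 chase 'c': 1→0 ⇒ 1;  out=∅∪out(1)={2}
  fail(14) 'cba': from fail(2)=12 chase 'a': 12 ⇒ 16;  out=∅∪out(16)={6}
  fail(18) 'bcc': from fail(17)=1 chase 'c': 1→0 ⇒ 1;  out=∅∪out(1)={2}
  fail(6) 'abcc': from fail(5)=17 chase 'c': 17 ⇒ 18;  out=∅∪out(18)={2}
  fail(11) 'acca': from fail(10)=1 chase 'a': 1→0 ⇒ 3;  out={3}∪out(3)={3}
  fail(15) 'cbaa': from fail(14)=16 chase 'a': 16→3→0 ⇒ 3;  out={5}∪out(3)={5}
  fail(19) 'bcca': from fail(18)=1 chase 'a': 1→0 ⇒ 3;  out=∅∪out(3)=∅
  fail(7) 'abcca': from fail(6)=18 chase 'a': 18 ⇒ 19;  out=∅∪out(19)=∅
  fail(20) 'bccac': from fail(19)=3 chase 'c': 3 ⇒ 9;  out={7}∪out(9)={2,7}
  fail(8) 'abccac': from fail(7)=19 chase 'c': 19 ⇒ 20;  out={1}∪out(20)={1,2,7}

Scan:
[0] read 'b'  n0⇒n12
[1] read 'b'  n12⇒n13  ** P4@[0:1]
[2] read 'c'  n13⇒n17 (via fail)  ** P2@[2:2]
[3] read 'b'  n17⇒n2 (via fail)  ** P0@[2:3]
[4] read 'b'  n2⇒n13 (via fail)  ** P4@[3:4]
[5] read 'b'  n13⇒n13 (via fail)  ** P4@[4:5]
[6] read 'a'  n13⇒n16 (via fail)  ** P6@[5:6]
[7] read 'b'  n16⇒n4 (via fail)
[8] read 'c'  n4⇒n5  ** P2@[8:8]
[9] read 'c'  n5⇒n6  ** P2@[9:9]
[10] read 'a'  n6⇒n7
[11] read 'c'  n7⇒n8  ** P1@[6:11],P2@[11:11],P7@[7:11]
[12] read 'c'  n8⇒n10 (via fail)  ** P2@[12:12]
[13] read 'a'  n10⇒n11  ** P3@[10:13]
[14] read 'b'  n11⇒n4 (via fail)
[15] read 'c'  n4⇒n5  ** P2@[15:15]
[16] read 'c'  n5⇒n6  ** P2@[16:16]
[17] read 'b'  n6⇒n2 (via fail)  ** P0@[16:17]
[18] read 'c'  n2⇒n17 (via fail)  ** P2@[18:18]
[19] read 'a'  n17⇒n3 (via fail)
[20] read 'c'  n3⇒n9  ** P2@[20:20]
[21] read 'a'  n9⇒n3 (via fail)
[22] read 'a'  n3⇒n3 (via fail)
[23] read 'c'  n3⇒n9  ** P2@[23:23]
[24] read 'b'  n9⇒n2 (via fail)  ** P0@[23:24]
[25] read 'a'  n2⇒n14  ** P6@[24:25]
[26] read 'a'  n14⇒n15  ** P5@[23:26]
[27] read 'c'  n15⇒n9 (via fail)  ** P2@[27:27]
[28] read 'c'  n9⇒n10  ** P2@[28:28]
[29] read 'c'  n10⇒n1 (via fail)  ** P2@[29:29]
[30] read 'c'  n1⇒n1 (via fail)  ** P2@[30:30]
[31] read 'c'  n1⇒n1 (via fail)  ** P2@[31:31]
[32] read 'b'  n1⇒n2  ** P0@[31:32]
[33] read 'b'  n2⇒n13 (via fail)  ** P4@[32:33]
[34] read 'a'  n13⇒n16 (via fail)  ** P6@[33:34]
[35] read 'a'  n16⇒n3 (via fail)
[36] read 'a'  n3⇒n3 (via fail)
[37] read 'c'  n3⇒n9  ** P2@[37:37]
[38] read 'a'  n9⇒n3 (via fail)
[39] read 'a'  n3⇒n3 (via fail)
[40] read 'c'  n3⇒n9  ** P2@[40:40]
[41] read 'b'  n9⇒n2 (via fail)  ** P0@[40:41]
[42] read 'b'  n2⇒n13 (via fail)  ** P4@[41:42]
[43] read 'c'  n13⇒n17 (via fail)  ** P2@[43:43]
[44] read 'a'  n17⇒n3 (via fail)
[45] read 'b'  n3⇒n4
[46] read 'c'  n4⇒n5  ** P2@[46:46]
[47] read 'c'  n5⇒n6  ** P2@[47:47]
[48] read 'a'  n6⇒n7
[49] read 'c'  n7⇒n8  ** P1@[44:49],P2@[49:49],P7@[45:49]
[50] read 'a'  n8⇒n3 (via fail)
[51] read 'c'  n3⇒n9  ** P2@[51:51]
[52] read 'a'  n9⇒n3 (via fail)
[53] read 'b'  n3⇒n4
[54] read 'b'  n4⇒n13 (via fail)  ** P4@[53:54]
[55] read 'b'  n13⇒n13 (via fail)  ** P4@[54:55]
[56] read 'a'  n13⇒n16 (via fail)  ** P6@[55:56]
[57] read 'b'  n16⇒n4 (via fail)
[58] read 'b'  n4⇒n13 (via fail)  ** P4@[57:58]

Result: [[1,4],[2,2],[3,0],[4,4],[5,4],[6,6],[8,2],[9,2],[11,1],[11,2],[11,7],[12,2],[13,3],[15,2],[16,2],[17,0],[18,2],[20,2],[23,2],[24,0],[25,6],[26,5],[27,2],[28,2],[29,2],[30,2],[31,2],[32,0],[33,4],[34,6],[37,2],[40,2],[41,0],[42,4],[43,2],[46,2],[47,2],[49,1],[49,2],[49,7],[51,2],[54,4],[55,4],[56,6],[58,4]]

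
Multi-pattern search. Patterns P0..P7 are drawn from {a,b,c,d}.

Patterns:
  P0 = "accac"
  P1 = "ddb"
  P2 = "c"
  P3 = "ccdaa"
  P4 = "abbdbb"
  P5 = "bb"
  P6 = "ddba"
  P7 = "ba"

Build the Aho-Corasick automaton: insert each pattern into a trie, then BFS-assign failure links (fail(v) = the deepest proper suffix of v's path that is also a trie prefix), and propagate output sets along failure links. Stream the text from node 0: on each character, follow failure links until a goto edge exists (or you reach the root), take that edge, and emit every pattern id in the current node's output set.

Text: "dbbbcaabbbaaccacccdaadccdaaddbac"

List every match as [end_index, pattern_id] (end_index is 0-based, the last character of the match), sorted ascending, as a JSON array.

Build:
Trie (insert patterns):
  0='ε' goto a→1 b→19 c→9 d→6
  1='a' goto b→14 c→2
  2='ac' goto c→3
  3='acc' goto a→4
  4='acca' goto c→5
  5='accac' goto ·  ←P0
  6='d' goto d→7
  7='dd' goto b→8
  8='ddb' goto a→21  ←P1
  9='c' goto c→10  ←P2
  10='cc' goto d→11
  11='ccd' goto a→12
  12='ccda' goto a→13
  13='ccdaa' goto ·  ←P3
  14='ab' goto b→15
  15='abb' goto d→16
  16='abbd' goto b→17
  17='abbdb' goto b→18
  18='abbdbb' goto ·  ←P4
  19='b' goto a→22 b→20
  20='bb' goto ·  ←P5
  21='ddba' goto ·  ←P6
  22='ba' goto ·  ←P7

BFS fail/out derivation:
  fail(1) 'a': from fail(0)=0 chase 'a': 0 ⇒ 0;  out=∅∪out(0)=∅
  fail(6) 'd': from fail(0)=0 chase 'd': 0 ⇒ 0;  out=∅∪out(0)=∅
  fail(9) 'c': from fail(0)=0 chase 'c': 0 ⇒ 0;  out={2}∪out(0)={2}
  fail(19) 'b': from fail(0)=0 chase 'b': 0 ⇒ 0;  out=∅∪out(0)=∅
  fail(2) 'ac': from fail(1)=0 chase 'c': 0 ⇒ 9;  out=∅∪out(9)={2}
  fail(7) 'dd': from fail(6)=0 chase 'd': 0 ⇒ 6;  out=∅∪out(6)=∅
  fail(10) 'cc': from fail(9)=0 chase 'c': 0 ⇒ 9;  out=∅∪out(9)={2}
  fail(14) 'ab': from fail(1)=0 chase 'b': 0 ⇒ 19;  out=∅∪out(19)=∅
  fail(20) 'bb': from fail(19)=0 chase 'b': 0 ⇒ 19;  out={5}∪out(19)={5}
  fail(22) 'ba': from fail(19)=0 chase 'a': 0 ⇒ 1;  out={7}∪out(1)={7}
  fail(3) 'acc': from fail(2)=9 chase 'c': 9 ⇒ 10;  out=∅∪out(10)={2}
  fail(8) 'ddb': from fail(7)=6 chase 'b': 6→0 ⇒ 19;  out={1}∪out(19)={1}
  fail(11) 'ccd': from fail(10)=9 chase 'd': 9→0 ⇒ 6;  out=∅∪out(6)=∅
  fail(15) 'abb': from fail(14)=19 chase 'b': 19 ⇒ 20;  out=∅∪out(20)={5}
  fail(4) 'acca': from fail(3)=10 chase 'a': 10→9→0 ⇒ 1;  out=∅∪out(1)=∅
  fail(12) 'ccda': from fail(11)=6 chase 'a': 6→0 ⇒ 1;  out=∅∪out(1)=∅
  fail(16) 'abbd': from fail(15)=20 chase 'd': 20→19→0 ⇒ 6;  out=∅∪out(6)=∅
  fail(21) 'ddba': from fail(8)=19 chase 'a': 19 ⇒ 22;  out={6}∪out(22)={6,7}
  fail(5) 'accac': from fail(4)=1 chase 'c': 1 ⇒ 2;  out={0}∪out(2)={0,2}
  fail(13) 'ccdaa': from fail(12)=1 chase 'a': 1→0 ⇒ 1;  out={3}∪out(1)={3}
  fail(17) 'abbdb': from fail(16)=6 chase 'b': 6→0 ⇒ 19;  out=∅∪out(19)=∅
  fail(18) 'abbdbb': from fail(17)=19 chase 'b': 19 ⇒ 20;  out={4}∪out(20)={4,5}

Scan:
[0] read 'd'  n0⇒n6
[1] read 'b'  n6⇒n19 ·f
[2] read 'b'  n19⇒n20  → match P5@[1:2]
[3] read 'b'  n20⇒n20 ·f  → match P5@[2:3]
[4] read 'c'  n20⇒n9 ·f  → match P2@[4:4]
[5] read 'a'  n9⇒n1 ·f
[6] read 'a'  n1⇒n1 ·f
[7] read 'b'  n1⇒n14
[8] read 'b'  n14⇒n15  → match P5@[7:8]
[9] read 'b'  n15⇒n20 ·f  → match P5@[8:9]
[10] read 'a'  n20⇒n22 ·f  → match P7@[9:10]
[11] read 'a'  n22⇒n1 ·f
[12] read 'c'  n1⇒n2  → match P2@[12:12]
[13] read 'c'  n2⇒n3  → match P2@[13:13]
[14] read 'a'  n3⇒n4
[15] read 'c'  n4⇒n5  → match P0@[11:15],P2@[15:15]
[16] read 'c'  n5⇒n3 ·f  → match P2@[16:16]
[17] read 'c'  n3⇒n10 ·f  → match P2@[17:17]
[18] read 'd'  n10⇒n11
[19] read 'a'  n11⇒n12
[20] read 'a'  n12⇒n13  → match P3@[16:20]
[21] read 'd'  n13⇒n6 ·f
[22] read 'c'  n6⇒n9 ·f  → match P2@[22:22]
[23] read 'c'  n9⇒n10  → match P2@[23:23]
[24] read 'd'  n10⇒n11
[25] read 'a'  n11⇒n12
[26] read 'a'  n12⇒n13  → match P3@[22:26]
[27] read 'd'  n13⇒n6 ·f
[28] read 'd'  n6⇒n7
[29] read 'b'  n7⇒n8  → match P1@[27:29]
[30] read 'a'  n8⇒n21  → match P6@[27:30],P7@[29:30]
[31] read 'c'  n21⇒n2 ·f  → match P2@[31:31]

Matches: [[2,5],[3,5],[4,2],[8,5],[9,5],[10,7],[12,2],[13,2],[15,0],[15,2],[16,2],[17,2],[20,3],[22,2],[23,2],[26,3],[29,1],[30,6],[30,7],[31,2]]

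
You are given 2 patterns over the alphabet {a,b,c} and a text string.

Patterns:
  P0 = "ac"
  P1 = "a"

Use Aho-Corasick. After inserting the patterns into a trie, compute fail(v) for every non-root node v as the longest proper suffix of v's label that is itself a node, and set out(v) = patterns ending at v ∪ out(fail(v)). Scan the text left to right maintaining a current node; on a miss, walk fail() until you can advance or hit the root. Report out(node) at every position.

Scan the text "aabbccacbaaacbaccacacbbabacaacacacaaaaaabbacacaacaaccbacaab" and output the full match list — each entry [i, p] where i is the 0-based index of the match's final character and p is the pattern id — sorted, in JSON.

Build:
Trie (insert patterns):
  n0 'ε': a→1
  n1 'a': c→2  ←P1
  n2 'ac': ·  ←P0

BFS fail/out derivation:
  n1('a'): parent n0 fail=0; on 'a' 0 → fail=0;  out {1}∪∅={1}
  n2('ac'): parent n1 fail=0; on 'c' 0 → fail=0;  out {0}∪∅={0}

Run:
i=0 'a': node 0→1  emit P1@[0:0]
i=1 'a': node 1→1 (fail-walked)  emit P1@[1:1]
i=2 'b': node 1→0 (fail-walked)
i=3 'b': node 0→0
i=4 'c': node 0→0
i=5 'c': node 0→0
i=6 'a': node 0→1  emit P1@[6:6]
i=7 'c': node 1→2  emit P0@[6:7]
i=8 'b': node 2→0 (fail-walked)
i=9 'a': node 0→1  emit P1@[9:9]
i=10 'a': node 1→1 (fail-walked)  emit P1@[10:10]
i=11 'a': node 1→1 (fail-walked)  emit P1@[11:11]
i=12 'c': node 1→2  emit P0@[11:12]
i=13 'b': node 2→0 (fail-walked)
i=14 'a': node 0→1  emit P1@[14:14]
i=15 'c': node 1→2  emit P0@[14:15]
i=16 'c': node 2→0 (fail-walked)
i=17 'a': node 0→1  emit P1@[17:17]
i=18 'c': node 1→2  emit P0@[17:18]
i=19 'a': node 2→1 (fail-walked)  emit P1@[19:19]
i=20 'c': node 1→2  emit P0@[19:20]
i=21 'b': node 2→0 (fail-walked)
i=22 'b': node 0→0
i=23 'a': node 0→1  emit P1@[23:23]
i=24 'b': node 1→0 (fail-walked)
i=25 'a': node 0→1  emit P1@[25:25]
i=26 'c': node 1→2  emit P0@[25:26]
i=27 'a': node 2→1 (fail-walked)  emit P1@[27:27]
i=28 'a': node 1→1 (fail-walked)  emit P1@[28:28]
i=29 'c': node 1→2  emit P0@[28:29]
i=30 'a': node 2→1 (fail-walked)  emit P1@[30:30]
i=31 'c': node 1→2  emit P0@[30:31]
i=32 'a': node 2→1 (fail-walked)  emit P1@[32:32]
i=33 'c': node 1→2  emit P0@[32:33]
i=34 'a': node 2→1 (fail-walked)  emit P1@[34:34]
i=35 'a': node 1→1 (fail-walked)  emit P1@[35:35]
i=36 'a': node 1→1 (fail-walked)  emit P1@[36:36]
i=37 'a': node 1→1 (fail-walked)  emit P1@[37:37]
i=38 'a': node 1→1 (fail-walked)  emit P1@[38:38]
i=39 'a': node 1→1 (fail-walked)  emit P1@[39:39]
i=40 'b': node 1→0 (fail-walked)
i=41 'b': node 0→0
i=42 'a': node 0→1  emit P1@[42:42]
i=43 'c': node 1→2  emit P0@[42:43]
i=44 'a': node 2→1 (fail-walked)  emit P1@[44:44]
i=45 'c': node 1→2  emit P0@[44:45]
i=46 'a': node 2→1 (fail-walked)  emit P1@[46:46]
i=47 'a': node 1→1 (fail-walked)  emit P1@[47:47]
i=48 'c': node 1→2  emit P0@[47:48]
i=49 'a': node 2→1 (fail-walked)  emit P1@[49:49]
i=50 'a': node 1→1 (fail-walked)  emit P1@[50:50]
i=51 'c': node 1→2  emit P0@[50:51]
i=52 'c': node 2→0 (fail-walked)
i=53 'b': node 0→0
i=54 'a': node 0→1  emit P1@[54:54]
i=55 'c': node 1→2  emit P0@[54:55]
i=56 'a': node 2→1 (fail-walked)  emit P1@[56:56]
i=57 'a': node 1→1 (fail-walked)  emit P1@[57:57]
i=58 'b': node 1→0 (fail-walked)

Result: [[0,1],[1,1],[6,1],[7,0],[9,1],[10,1],[11,1],[12,0],[14,1],[15,0],[17,1],[18,0],[19,1],[20,0],[23,1],[25,1],[26,0],[27,1],[28,1],[29,0],[30,1],[31,0],[32,1],[33,0],[34,1],[35,1],[36,1],[37,1],[38,1],[39,1],[42,1],[43,0],[44,1],[45,0],[46,1],[47,1],[48,0],[49,1],[50,1],[51,0],[54,1],[55,0],[56,1],[57,1]]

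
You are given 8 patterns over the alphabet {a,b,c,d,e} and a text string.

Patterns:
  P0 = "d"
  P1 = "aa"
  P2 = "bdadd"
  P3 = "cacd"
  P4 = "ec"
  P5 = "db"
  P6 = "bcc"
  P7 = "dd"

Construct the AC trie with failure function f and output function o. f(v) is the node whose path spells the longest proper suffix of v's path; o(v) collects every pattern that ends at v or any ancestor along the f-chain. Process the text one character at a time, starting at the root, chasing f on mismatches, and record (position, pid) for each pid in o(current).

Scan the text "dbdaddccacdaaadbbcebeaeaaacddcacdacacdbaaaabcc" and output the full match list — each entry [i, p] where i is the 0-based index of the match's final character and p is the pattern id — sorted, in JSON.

Build automaton:
Trie nodes:
  0='ε' goto a→2 b→4 c→9 d→1 e→13
  1='d' goto b→15 d→18  ←P0
  2='a' goto a→3
  3='aa' goto ·  ←P1
  4='b' goto c→16 d→5
  5='bd' goto a→6
  6='bda' goto d→7
  7='bdad' goto d→8
  8='bdadd' goto ·  ←P2
  9='c' goto a→10
  10='ca' goto c→11
  11='cac' goto d→12
  12='cacd' goto ·  ←P3
  13='e' goto c→14
  14='ec' goto ·  ←P4
  15='db' goto ·  ←P5
  16='bc' goto c→17
  17='bcc' goto ·  ←P6
  18='dd' goto ·  ←P7

BFS fail/out derivation:
  fail(1) 'd': from fail(0)=0 chase 'd': 0 ⇒ 0;  out={0}∪out(0)={0}
  fail(2) 'a': from fail(0)=0 chase 'a': 0 ⇒ 0;  out=∅∪out(0)=∅
  fail(4) 'b': from fail(0)=0 chase 'b': 0 ⇒ 0;  out=∅∪out(0)=∅
  fail(9) 'c': from fail(0)=0 chase 'c': 0 ⇒ 0;  out=∅∪out(0)=∅
  fail(13) 'e': from fail(0)=0 chase 'e': 0 ⇒ 0;  out=∅∪out(0)=∅
  fail(3) 'aa': from fail(2)=0 chase 'a': 0 ⇒ 2;  out={1}∪out(2)={1}
  fail(5) 'bd': from fail(4)=0 chase 'd': 0 ⇒ 1;  out=∅∪out(1)={0}
  fail(10) 'ca': from fail(9)=0 chase 'a': 0 ⇒ 2;  out=∅∪out(2)=∅
  fail(14) 'ec': from fail(13)=0 chase 'c': 0 ⇒ 9;  out={4}∪out(9)={4}
  fail(15) 'db': from fail(1)=0 chase 'b': 0 ⇒ 4;  out={5}∪out(4)={5}
  fail(16) 'bc': from fail(4)=0 chase 'c': 0 ⇒ 9;  out=∅∪out(9)=∅
  fail(18) 'dd': from fail(1)=0 chase 'd': 0 ⇒ 1;  out={7}∪out(1)={0,7}
  fail(6) 'bda': from fail(5)=1 chase 'a': 1→0 ⇒ 2;  out=∅∪out(2)=∅
  fail(11) 'cac': from fail(10)=2 chase 'c': 2→0 ⇒ 9;  out=∅∪out(9)=∅
  fail(17) 'bcc': from fail(16)=9 chase 'c': 9→0 ⇒ 9;  out={6}∪out(9)={6}
  fail(7) 'bdad': from fail(6)=2 chase 'd': 2→0 ⇒ 1;  out=∅∪out(1)={0}
  fail(12) 'cacd': from fail(11)=9 chase 'd': 9→0 ⇒ 1;  out={3}∪out(1)={0,3}
  fail(8) 'bdadd': from fail(7)=1 chase 'd': 1 ⇒ 18;  out={2}∪out(18)={0,2,7}

Scan:
[0] read 'd'  n0⇒n1  emit P0@[0:0]
[1] read 'b'  n1⇒n15  emit P5@[0:1]
[2] read 'd'  n15⇒n5 (fail-walked)  emit P0@[2:2]
[3] read 'a'  n5⇒n6
[4] read 'd'  n6⇒n7  emit P0@[4:4]
[5] read 'd'  n7⇒n8  emit P0@[5:5],P2@[1:5],P7@[4:5]
[6] read 'c'  n8⇒n9 (fail-walked)
[7] read 'c'  n9⇒n9 (fail-walked)
[8] read 'a'  n9⇒n10
[9] read 'c'  n10⇒n11
[10] read 'd'  n11⇒n12  emit P0@[10:10],P3@[7:10]
[11] read 'a'  n12⇒n2 (fail-walked)
[12] read 'a'  n2⇒n3  emit P1@[11:12]
[13] read 'a'  n3⇒n3 (fail-walked)  emit P1@[12:13]
[14] read 'd'  n3⇒n1 (fail-walked)  emit P0@[14:14]
[15] read 'b'  n1⇒n15  emit P5@[14:15]
[16] read 'b'  n15⇒n4 (fail-walked)
[17] read 'c'  n4⇒n16
[18] read 'e'  n16⇒n13 (fail-walked)
[19] read 'b'  n13⇒n4 (fail-walked)
[20] read 'e'  n4⇒n13 (fail-walked)
[21] read 'a'  n13⇒n2 (fail-walked)
[22] read 'e'  n2⇒n13 (fail-walked)
[23] read 'a'  n13⇒n2 (fail-walked)
[24] read 'a'  n2⇒n3  emit P1@[23:24]
[25] read 'a'  n3⇒n3 (fail-walked)  emit P1@[24:25]
[26] read 'c'  n3⇒n9 (fail-walked)
[27] read 'd'  n9⇒n1 (fail-walked)  emit P0@[27:27]
[28] read 'd'  n1⇒n18  emit P0@[28:28],P7@[27:28]
[29] read 'c'  n18⇒n9 (fail-walked)
[30] read 'a'  n9⇒n10
[31] read 'c'  n10⇒n11
[32] read 'd'  n11⇒n12  emit P0@[32:32],P3@[29:32]
[33] read 'a'  n12⇒n2 (fail-walked)
[34] read 'c'  n2⇒n9 (fail-walked)
[35] read 'a'  n9⇒n10
[36] read 'c'  n10⇒n11
[37] read 'd'  n11⇒n12  emit P0@[37:37],P3@[34:37]
[38] read 'b'  n12⇒n15 (fail-walked)  emit P5@[37:38]
[39] read 'a'  n15⇒n2 (fail-walked)
[40] read 'a'  n2⇒n3  emit P1@[39:40]
[41] read 'a'  n3⇒n3 (fail-walked)  emit P1@[40:41]
[42] read 'a'  n3⇒n3 (fail-walked)  emit P1@[41:42]
[43] read 'b'  n3⇒n4 (fail-walked)
[44] read 'c'  n4⇒n16
[45] read 'c'  n16⇒n17  emit P6@[43:45]

All matches (sorted): [[0,0],[1,5],[2,0],[4,0],[5,0],[5,2],[5,7],[10,0],[10,3],[12,1],[13,1],[14,0],[15,5],[24,1],[25,1],[27,0],[28,0],[28,7],[32,0],[32,3],[37,0],[37,3],[38,5],[40,1],[41,1],[42,1],[45,6]]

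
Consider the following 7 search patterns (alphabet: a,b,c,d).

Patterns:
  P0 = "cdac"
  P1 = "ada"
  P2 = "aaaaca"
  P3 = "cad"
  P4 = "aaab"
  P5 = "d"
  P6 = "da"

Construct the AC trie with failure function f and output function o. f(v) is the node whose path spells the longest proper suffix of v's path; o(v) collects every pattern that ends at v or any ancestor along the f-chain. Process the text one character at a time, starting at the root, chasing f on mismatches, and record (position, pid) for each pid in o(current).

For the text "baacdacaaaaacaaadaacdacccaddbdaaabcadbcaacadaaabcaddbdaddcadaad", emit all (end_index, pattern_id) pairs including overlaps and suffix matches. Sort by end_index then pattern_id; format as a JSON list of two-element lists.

Build automaton:
Trie nodes:
  n0 'ε': a→5 c→1 d→16
  n1 'c': a→13 d→2
  n2 'cd': a→3
  n3 'cda': c→4
  n4 'cdac': ·  ←P0
  n5 'a': a→8 d→6
  n6 'ad': a→7
  n7 'ada': ·  ←P1
  n8 'aa': a→9
  n9 'aaa': a→10 b→15
  n10 'aaaa': c→11
  n11 'aaaac': a→12
  n12 'aaaaca': ·  ←P2
  n13 'ca': d→14
  n14 'cad': ·  ←P3
  n15 'aaab': ·  ←P4
  n16 'd': a→17  ←P5
  n17 'da': ·  ←P6

BFS fail/out derivation:
  n1('c'): parent n0 fail=0; on 'c' 0 → fail=0;  out ∅∪∅=∅
  n5('a'): parent n0 fail=0; on 'a' 0 → fail=0;  out ∅∪∅=∅
  n16('d'): parent n0 fail=0; on 'd' 0 → fail=0;  out {5}∪∅={5}
  n2('cd'): parent n1 fail=0; on 'd' 0 → fail=16;  out ∅∪{5}={5}
  n6('ad'): parent n5 fail=0; on 'd' 0 → fail=16;  out ∅∪{5}={5}
  n8('aa'): parent n5 fail=0; on 'a' 0 → fail=5;  out ∅∪∅=∅
  n13('ca'): parent n1 fail=0; on 'a' 0 → fail=5;  out ∅∪∅=∅
  n17('da'): parent n16 fail=0; on 'a' 0 → fail=5;  out {6}∪∅={6}
  n3('cda'): parent n2 fail=16; on 'a' 16 → fail=17;  out ∅∪{6}={6}
  n7('ada'): parent n6 fail=16; on 'a' 16 → fail=17;  out {1}∪{6}={1,6}
  n9('aaa'): parent n8 fail=5; on 'a' 5 → fail=8;  out ∅∪∅=∅
  n14('cad'): parent n13 fail=5; on 'd' 5 → fail=6;  out {3}∪{5}={3,5}
  n4('cdac'): parent n3 fail=17; on 'c' 17→5→0 → fail=1;  out {0}∪∅={0}
  n10('aaaa'): parent n9 fail=8; on 'a' 8 → fail=9;  out ∅∪∅=∅
  n15('aaab'): parent n9 fail=8; on 'b' 8→5→0 → fail=0;  out {4}∪∅={4}
  n11('aaaac'): parent n10 fail=9; on 'c' 9→8→5→0 → fail=1;  out ∅∪∅=∅
  n12('aaaaca'): parent n11 fail=1; on 'a' 1 → fail=13;  out {2}∪∅={2}

Scan:
i=0 'b': node 0→0
i=1 'a': node 0→5
i=2 'a': node 5→8
i=3 'c': node 8→1 (via fail)
i=4 'd': node 1→2  ** P5@[4:4]
i=5 'a': node 2→3  ** P6@[4:5]
i=6 'c': node 3→4  ** P0@[3:6]
i=7 'a': node 4→13 (via fail)
i=8 'a': node 13→8 (via fail)
i=9 'a': node 8→9
i=10 'a': node 9→10
i=11 'a': node 10→10 (via fail)
i=12 'c': node 10→11
i=13 'a': node 11→12  ** P2@[8:13]
i=14 'a': node 12→8 (via fail)
i=15 'a': node 8→9
i=16 'd': node 9→6 (via fail)  ** P5@[16:16]
i=17 'a': node 6→7  ** P1@[15:17],P6@[16:17]
i=18 'a': node 7→8 (via fail)
i=19 'c': node 8→1 (via fail)
i=20 'd': node 1→2  ** P5@[20:20]
i=21 'a': node 2→3  ** P6@[20:21]
i=22 'c': node 3→4  ** P0@[19:22]
i=23 'c': node 4→1 (via fail)
i=24 'c': node 1→1 (via fail)
i=25 'a': node 1→13
i=26 'd': node 13→14  ** P3@[24:26],P5@[26:26]
i=27 'd': node 14→16 (via fail)  ** P5@[27:27]
i=28 'b': node 16→0 (via fail)
i=29 'd': node 0→16  ** P5@[29:29]
i=30 'a': node 16→17  ** P6@[29:30]
i=31 'a': node 17→8 (via fail)
i=32 'a': node 8→9
i=33 'b': node 9→15  ** P4@[30:33]
i=34 'c': node 15→1 (via fail)
i=35 'a': node 1→13
i=36 'd': node 13→14  ** P3@[34:36],P5@[36:36]
i=37 'b': node 14→0 (via fail)
i=38 'c': node 0→1
i=39 'a': node 1→13
i=40 'a': node 13→8 (via fail)
i=41 'c': node 8→1 (via fail)
i=42 'a': node 1→13
i=43 'd': node 13→14  ** P3@[41:43],P5@[43:43]
i=44 'a': node 14→7 (via fail)  ** P1@[42:44],P6@[43:44]
i=45 'a': node 7→8 (via fail)
i=46 'a': node 8→9
i=47 'b': node 9→15  ** P4@[44:47]
i=48 'c': node 15→1 (via fail)
i=49 'a': node 1→13
i=50 'd': node 13→14  ** P3@[48:50],P5@[50:50]
i=51 'd': node 14→16 (via fail)  ** P5@[51:51]
i=52 'b': node 16→0 (via fail)
i=53 'd': node 0→16  ** P5@[53:53]
i=54 'a': node 16→17  ** P6@[53:54]
i=55 'd': node 17→6 (via fail)  ** P5@[55:55]
i=56 'd': node 6→16 (via fail)  ** P5@[56:56]
i=57 'c': node 16→1 (via fail)
i=58 'a': node 1→13
i=59 'd': node 13→14  ** P3@[57:59],P5@[59:59]
i=60 'a': node 14→7 (via fail)  ** P1@[58:60],P6@[59:60]
i=61 'a': node 7→8 (via fail)
i=62 'd': node 8→6 (via fail)  ** P5@[62:62]

Result: [[4,5],[5,6],[6,0],[13,2],[16,5],[17,1],[17,6],[20,5],[21,6],[22,0],[26,3],[26,5],[27,5],[29,5],[30,6],[33,4],[36,3],[36,5],[43,3],[43,5],[44,1],[44,6],[47,4],[50,3],[50,5],[51,5],[53,5],[54,6],[55,5],[56,5],[59,3],[59,5],[60,1],[60,6],[62,5]]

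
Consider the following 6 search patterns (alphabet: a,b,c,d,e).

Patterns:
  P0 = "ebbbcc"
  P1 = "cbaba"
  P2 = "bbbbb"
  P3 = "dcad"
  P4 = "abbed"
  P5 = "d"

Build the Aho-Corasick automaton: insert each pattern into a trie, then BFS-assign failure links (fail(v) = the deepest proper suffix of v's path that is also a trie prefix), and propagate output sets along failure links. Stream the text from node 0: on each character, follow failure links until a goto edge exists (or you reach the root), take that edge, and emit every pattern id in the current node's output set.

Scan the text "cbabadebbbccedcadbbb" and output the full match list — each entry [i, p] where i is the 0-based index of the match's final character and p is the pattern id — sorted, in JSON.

Construct AC machine:
Trie nodes:
  n0 'ε': a→21 b→12 c→7 d→17 e→1
  n1 'e': b→2
  n2 'eb': b→3
  n3 'ebb': b→4
  n4 'ebbb': c→5
  n5 'ebbbc': c→6
  n6 'ebbbcc': ·  [P0 ends]
  n7 'c': b→8
  n8 'cb': a→9
  n9 'cba': b→10
  n10 'cbab': a→11
  n11 'cbaba': ·  [P1 ends]
  n12 'b': b→13
  n13 'bb': b→14
  n14 'bbb': b→15
  n15 'bbbb': b→16
  n16 'bbbbb': ·  [P2 ends]
  n17 'd': c→18  [P5 ends]
  n18 'dc': a→19
  n19 'dca': d→20
  n20 'dcad': ·  [P3 ends]
  n21 'a': b→22
  n22 'ab': b→23
  n23 'abb': e→24
  n24 'abbe': d→25
  n25 'abbed': ·  [P4 ends]

BFS fail/out derivation:
  fail(1) 'e': from fail(0)=0 chase 'e': 0 ⇒ 0;  out=∅∪out(0)=∅
  fail(7) 'c': from fail(0)=0 chase 'c': 0 ⇒ 0;  out=∅∪out(0)=∅
  fail(12) 'b': from fail(0)=0 chase 'b': 0 ⇒ 0;  out=∅∪out(0)=∅
  fail(17) 'd': from fail(0)=0 chase 'd': 0 ⇒ 0;  out={5}∪out(0)={5}
  fail(21) 'a': from fail(0)=0 chase 'a': 0 ⇒ 0;  out=∅∪out(0)=∅
  fail(2) 'eb': from fail(1)=0 chase 'b': 0 ⇒ 12;  out=∅∪out(12)=∅
  fail(8) 'cb': from fail(7)=0 chase 'b': 0 ⇒ 12;  out=∅∪out(12)=∅
  fail(13) 'bb': from fail(12)=0 chase 'b': 0 ⇒ 12;  out=∅∪out(12)=∅
  fail(18) 'dc': from fail(17)=0 chase 'c': 0 ⇒ 7;  out=∅∪out(7)=∅
  fail(22) 'ab': from fail(21)=0 chase 'b': 0 ⇒ 12;  out=∅∪out(12)=∅
  fail(3) 'ebb': from fail(2)=12 chase 'b': 12 ⇒ 13;  out=∅∪out(13)=∅
  fail(9) 'cba': from fail(8)=12 chase 'a': 12→0 ⇒ 21;  out=∅∪out(21)=∅
  fail(14) 'bbb': from fail(13)=12 chase 'b': 12 ⇒ 13;  out=∅∪out(13)=∅
  fail(19) 'dca': from fail(18)=7 chase 'a': 7→0 ⇒ 21;  out=∅∪out(21)=∅
  fail(23) 'abb': from fail(22)=12 chase 'b': 12 ⇒ 13;  out=∅∪out(13)=∅
  fail(4) 'ebbb': from fail(3)=13 chase 'b': 13 ⇒ 14;  out=∅∪out(14)=∅
  fail(10) 'cbab': from fail(9)=21 chase 'b': 21 ⇒ 22;  out=∅∪out(22)=∅
  fail(15) 'bbbb': from fail(14)=13 chase 'b': 13 ⇒ 14;  out=∅∪out(14)=∅
  fail(20) 'dcad': from fail(19)=21 chase 'd': 21→0 ⇒ 17;  out={3}∪out(17)={3,5}
  fail(24) 'abbe': from fail(23)=13 chase 'e': 13→12→0 ⇒ 1;  out=∅∪out(1)=∅
  fail(5) 'ebbbc': from fail(4)=14 chase 'c': 14→13→12→0 ⇒ 7;  out=∅∪out(7)=∅
  fail(11) 'cbaba': from fail(10)=22 chase 'a': 22→12→0 ⇒ 21;  out={1}∪out(21)={1}
  fail(16) 'bbbbb': from fail(15)=14 chase 'b': 14 ⇒ 15;  out={2}∪out(15)={2}
  fail(25) 'abbed': from fail(24)=1 chase 'd': 1→0 ⇒ 17;  out={4}∪out(17)={4,5}
  fail(6) 'ebbbcc': from fail(5)=7 chase 'c': 7→0 ⇒ 7;  out={0}∪out(7)={0}

Text stream:
[0] read 'c'  n0⇒n7
[1] read 'b'  n7⇒n8
[2] read 'a'  n8⇒n9
[3] read 'b'  n9⇒n10
[4] read 'a'  n10⇒n11  ** P1@[0:4]
[5] read 'd'  n11⇒n17 (fail-walked)  ** P5@[5:5]
[6] read 'e'  n17⇒n1 (fail-walked)
[7] read 'b'  n1⇒n2
[8] read 'b'  n2⇒n3
[9] read 'b'  n3⇒n4
[10] read 'c'  n4⇒n5
[11] read 'c'  n5⇒n6  ** P0@[6:11]
[12] read 'e'  n6⇒n1 (fail-walked)
[13] read 'd'  n1⇒n17 (fail-walked)  ** P5@[13:13]
[14] read 'c'  n17⇒n18
[15] read 'a'  n18⇒n19
[16] read 'd'  n19⇒n20  ** P3@[13:16],P5@[16:16]
[17] read 'b'  n20⇒n12 (fail-walked)
[18] read 'b'  n12⇒n13
[19] read 'b'  n13⇒n14

Matches: [[4,1],[5,5],[11,0],[13,5],[16,3],[16,5]]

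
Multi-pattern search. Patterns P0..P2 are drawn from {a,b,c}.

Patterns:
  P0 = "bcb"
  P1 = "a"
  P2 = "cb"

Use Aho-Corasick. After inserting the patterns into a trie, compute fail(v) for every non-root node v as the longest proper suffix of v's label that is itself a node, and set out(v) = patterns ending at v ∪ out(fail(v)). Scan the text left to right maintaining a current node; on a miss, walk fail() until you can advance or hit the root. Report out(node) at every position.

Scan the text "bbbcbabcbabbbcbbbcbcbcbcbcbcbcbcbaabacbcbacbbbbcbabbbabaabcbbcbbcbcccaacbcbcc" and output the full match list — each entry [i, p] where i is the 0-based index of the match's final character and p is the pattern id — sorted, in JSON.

Build automaton:
Trie (insert patterns):
  n0 'ε': a→4 b→1 c→5
  n1 'b': c→2
  n2 'bc': b→3
  n3 'bcb': ·  ←P0
  n4 'a': ·  ←P1
  n5 'c': b→6
  n6 'cb': ·  ←P2

Failure links (BFS by depth):
  fail(1) 'b': from fail(0)=0 chase 'b': 0 ⇒ 0;  out=∅∪out(0)=∅
  fail(4) 'a': from fail(0)=0 chase 'a': 0 ⇒ 0;  out={1}∪out(0)={1}
  fail(5) 'c': from fail(0)=0 chase 'c': 0 ⇒ 0;  out=∅∪out(0)=∅
  fail(2) 'bc': from fail(1)=0 chase 'c': 0 ⇒ 5;  out=∅∪out(5)=∅
  fail(6) 'cb': from fail(5)=0 chase 'b': 0 ⇒ 1;  out={2}∪out(1)={2}
  fail(3) 'bcb': from fail(2)=5 chase 'b': 5 ⇒ 6;  out={0}∪out(6)={0,2}

Text stream:
pos 0 'b': at 1
pos 1 'b': at 1 ·f
pos 2 'b': at 1 ·f
pos 3 'c': at 2
pos 4 'b': at 3  emit P0@[2:4],P2@[3:4]
pos 5 'a': at 4 ·f  emit P1@[5:5]
pos 6 'b': at 1 ·f
pos 7 'c': at 2
pos 8 'b': at 3  emit P0@[6:8],P2@[7:8]
pos 9 'a': at 4 ·f  emit P1@[9:9]
pos 10 'b': at 1 ·f
pos 11 'b': at 1 ·f
pos 12 'b': at 1 ·f
pos 13 'c': at 2
pos 14 'b': at 3  emit P0@[12:14],P2@[13:14]
pos 15 'b': at 1 ·f
pos 16 'b': at 1 ·f
pos 17 'c': at 2
pos 18 'b': at 3  emit P0@[16:18],P2@[17:18]
pos 19 'c': at 2 ·f
pos 20 'b': at 3  emit P0@[18:20],P2@[19:20]
pos 21 'c': at 2 ·f
pos 22 'b': at 3  emit P0@[20:22],P2@[21:22]
pos 23 'c': at 2 ·f
pos 24 'b': at 3  emit P0@[22:24],P2@[23:24]
pos 25 'c': at 2 ·f
pos 26 'b': at 3  emit P0@[24:26],P2@[25:26]
pos 27 'c': at 2 ·f
pos 28 'b': at 3  emit P0@[26:28],P2@[27:28]
pos 29 'c': at 2 ·f
pos 30 'b': at 3  emit P0@[28:30],P2@[29:30]
pos 31 'c': at 2 ·f
pos 32 'b': at 3  emit P0@[30:32],P2@[31:32]
pos 33 'a': at 4 ·f  emit P1@[33:33]
pos 34 'a': at 4 ·f  emit P1@[34:34]
pos 35 'b': at 1 ·f
pos 36 'a': at 4 ·f  emit P1@[36:36]
pos 37 'c': at 5 ·f
pos 38 'b': at 6  emit P2@[37:38]
pos 39 'c': at 2 ·f
pos 40 'b': at 3  emit P0@[38:40],P2@[39:40]
pos 41 'a': at 4 ·f  emit P1@[41:41]
pos 42 'c': at 5 ·f
pos 43 'b': at 6  emit P2@[42:43]
pos 44 'b': at 1 ·f
pos 45 'b': at 1 ·f
pos 46 'b': at 1 ·f
pos 47 'c': at 2
pos 48 'b': at 3  emit P0@[46:48],P2@[47:48]
pos 49 'a': at 4 ·f  emit P1@[49:49]
pos 50 'b': at 1 ·f
pos 51 'b': at 1 ·f
pos 52 'b': at 1 ·f
pos 53 'a': at 4 ·f  emit P1@[53:53]
pos 54 'b': at 1 ·f
pos 55 'a': at 4 ·f  emit P1@[55:55]
pos 56 'a': at 4 ·f  emit P1@[56:56]
pos 57 'b': at 1 ·f
pos 58 'c': at 2
pos 59 'b': at 3  emit P0@[57:59],P2@[58:59]
pos 60 'b': at 1 ·f
pos 61 'c': at 2
pos 62 'b': at 3  emit P0@[60:62],P2@[61:62]
pos 63 'b': at 1 ·f
pos 64 'c': at 2
pos 65 'b': at 3  emit P0@[63:65],P2@[64:65]
pos 66 'c': at 2 ·f
pos 67 'c': at 5 ·f
pos 68 'c': at 5 ·f
pos 69 'a': at 4 ·f  emit P1@[69:69]
pos 70 'a': at 4 ·f  emit P1@[70:70]
pos 71 'c': at 5 ·f
pos 72 'b': at 6  emit P2@[71:72]
pos 73 'c': at 2 ·f
pos 74 'b': at 3  emit P0@[72:74],P2@[73:74]
pos 75 'c': at 2 ·f
pos 76 'c': at 5 ·f

All matches (sorted): [[4,0],[4,2],[5,1],[8,0],[8,2],[9,1],[14,0],[14,2],[18,0],[18,2],[20,0],[20,2],[22,0],[22,2],[24,0],[24,2],[26,0],[26,2],[28,0],[28,2],[30,0],[30,2],[32,0],[32,2],[33,1],[34,1],[36,1],[38,2],[40,0],[40,2],[41,1],[43,2],[48,0],[48,2],[49,1],[53,1],[55,1],[56,1],[59,0],[59,2],[62,0],[62,2],[65,0],[65,2],[69,1],[70,1],[72,2],[74,0],[74,2]]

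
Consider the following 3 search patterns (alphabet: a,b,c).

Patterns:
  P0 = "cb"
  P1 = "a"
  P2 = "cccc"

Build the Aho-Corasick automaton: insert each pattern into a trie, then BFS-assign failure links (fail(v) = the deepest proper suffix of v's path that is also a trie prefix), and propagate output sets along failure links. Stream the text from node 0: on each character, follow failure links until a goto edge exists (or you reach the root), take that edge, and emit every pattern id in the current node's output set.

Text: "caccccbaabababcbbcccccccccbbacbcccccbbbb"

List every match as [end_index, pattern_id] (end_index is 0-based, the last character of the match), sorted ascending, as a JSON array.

Construct AC machine:
Trie (insert patterns):
  n0 'ε': a→3 c→1
  n1 'c': b→2 c→4
  n2 'cb': ·  [P0 ends]
  n3 'a': ·  [P1 ends]
  n4 'cc': c→5
  n5 'ccc': c→6
  n6 'cccc': ·  [P2 ends]

BFS fail/out derivation:
  n1('c'): parent n0 fail=0; on 'c' 0 → fail=0;  out ∅∪∅=∅
  n3('a'): parent n0 fail=0; on 'a' 0 → fail=0;  out {1}∪∅={1}
  n2('cb'): parent n1 fail=0; on 'b' 0 → fail=0;  out {0}∪∅={0}
  n4('cc'): parent n1 fail=0; on 'c' 0 → fail=1;  out ∅∪∅=∅
  n5('ccc'): parent n4 fail=1; on 'c' 1 → fail=4;  out ∅∪∅=∅
  n6('cccc'): parent n5 fail=4; on 'c' 4 → fail=5;  out {2}∪∅={2}

Scan:
i=0 'c': node 0→1
i=1 'a': node 1→3 ·f  ** P1@[1:1]
i=2 'c': node 3→1 ·f
i=3 'c': node 1→4
i=4 'c': node 4→5
i=5 'c': node 5→6  ** P2@[2:5]
i=6 'b': node 6→2 ·f  ** P0@[5:6]
i=7 'a': node 2→3 ·f  ** P1@[7:7]
i=8 'a': node 3→3 ·f  ** P1@[8:8]
i=9 'b': node 3→0 ·f
i=10 'a': node 0→3  ** P1@[10:10]
i=11 'b': node 3→0 ·f
i=12 'a': node 0→3  ** P1@[12:12]
i=13 'b': node 3→0 ·f
i=14 'c': node 0→1
i=15 'b': node 1→2  ** P0@[14:15]
i=16 'b': node 2→0 ·f
i=17 'c': node 0→1
i=18 'c': node 1→4
i=19 'c': node 4→5
i=20 'c': node 5→6  ** P2@[17:20]
i=21 'c': node 6→6 ·f  ** P2@[18:21]
i=22 'c': node 6→6 ·f  ** P2@[19:22]
i=23 'c': node 6→6 ·f  ** P2@[20:23]
i=24 'c': node 6→6 ·f  ** P2@[21:24]
i=25 'c': node 6→6 ·f  ** P2@[22:25]
i=26 'b': node 6→2 ·f  ** P0@[25:26]
i=27 'b': node 2→0 ·f
i=28 'a': node 0→3  ** P1@[28:28]
i=29 'c': node 3→1 ·f
i=30 'b': node 1→2  ** P0@[29:30]
i=31 'c': node 2→1 ·f
i=32 'c': node 1→4
i=33 'c': node 4→5
i=34 'c': node 5→6  ** P2@[31:34]
i=35 'c': node 6→6 ·f  ** P2@[32:35]
i=36 'b': node 6→2 ·f  ** P0@[35:36]
i=37 'b': node 2→0 ·f
i=38 'b': node 0→0
i=39 'b': node 0→0

All matches (sorted): [[1,1],[5,2],[6,0],[7,1],[8,1],[10,1],[12,1],[15,0],[20,2],[21,2],[22,2],[23,2],[24,2],[25,2],[26,0],[28,1],[30,0],[34,2],[35,2],[36,0]]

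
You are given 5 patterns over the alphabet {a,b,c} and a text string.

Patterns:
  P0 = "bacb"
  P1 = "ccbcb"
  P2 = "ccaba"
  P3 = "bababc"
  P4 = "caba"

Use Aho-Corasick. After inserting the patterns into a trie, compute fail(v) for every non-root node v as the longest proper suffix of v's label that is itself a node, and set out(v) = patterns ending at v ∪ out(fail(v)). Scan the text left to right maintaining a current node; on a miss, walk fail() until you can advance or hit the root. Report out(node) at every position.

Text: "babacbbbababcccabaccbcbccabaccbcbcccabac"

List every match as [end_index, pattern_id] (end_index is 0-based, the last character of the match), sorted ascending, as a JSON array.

Build automaton:
Trie (insert patterns):
  n0 'ε': b→1 c→5
  n1 'b': a→2
  n2 'ba': b→13 c→3
  n3 'bac': b→4
  n4 'bacb': ·  ←P0
  n5 'c': a→17 c→6
  n6 'cc': a→10 b→7
  n7 'ccb': c→8
  n8 'ccbc': b→9
  n9 'ccbcb': ·  ←P1
  n10 'cca': b→11
  n11 'ccab': a→12
  n12 'ccaba': ·  ←P2
  n13 'bab': a→14
  n14 'baba': b→15
  n15 'babab': c→16
  n16 'bababc': ·  ←P3
  n17 'ca': b→18
  n18 'cab': a→19
  n19 'caba': ·  ←P4

BFS fail/out derivation:
  n1('b'): parent n0 fail=0; on 'b' 0 → fail=0;  out ∅∪∅=∅
  n5('c'): parent n0 fail=0; on 'c' 0 → fail=0;  out ∅∪∅=∅
  n2('ba'): parent n1 fail=0; on 'a' 0 → fail=0;  out ∅∪∅=∅
  n6('cc'): parent n5 fail=0; on 'c' 0 → fail=5;  out ∅∪∅=∅
  n17('ca'): parent n5 fail=0; on 'a' 0 → fail=0;  out ∅∪∅=∅
  n3('bac'): parent n2 fail=0; on 'c' 0 → fail=5;  out ∅∪∅=∅
  n7('ccb'): parent n6 fail=5; on 'b' 5→0 → fail=1;  out ∅∪∅=∅
  n10('cca'): parent n6 fail=5; on 'a' 5 → fail=17;  out ∅∪∅=∅
  n13('bab'): parent n2 fail=0; on 'b' 0 → fail=1;  out ∅∪∅=∅
  n18('cab'): parent n17 fail=0; on 'b' 0 → fail=1;  out ∅∪∅=∅
  n4('bacb'): parent n3 fail=5; on 'b' 5→0 → fail=1;  out {0}∪∅={0}
  n8('ccbc'): parent n7 fail=1; on 'c' 1→0 → fail=5;  out ∅∪∅=∅
  n11('ccab'): parent n10 fail=17; on 'b' 17 → fail=18;  out ∅∪∅=∅
  n14('baba'): parent n13 fail=1; on 'a' 1 → fail=2;  out ∅∪∅=∅
  n19('caba'): parent n18 fail=1; on 'a' 1 → fail=2;  out {4}∪∅={4}
  n9('ccbcb'): parent n8 fail=5; on 'b' 5→0 → fail=1;  out {1}∪∅={1}
  n12('ccaba'): parent n11 fail=18; on 'a' 18 → fail=19;  out {2}∪{4}={2,4}
  n15('babab'): parent n14 fail=2; on 'b' 2 → fail=13;  out ∅∪∅=∅
  n16('bababc'): parent n15 fail=13; on 'c' 13→1→0 → fail=5;  out {3}∪∅={3}

Run:
[0] read 'b'  n0⇒n1
[1] read 'a'  n1⇒n2
[2] read 'b'  n2⇒n13
[3] read 'a'  n13⇒n14
[4] read 'c'  n14⇒n3 (fail-walked)
[5] read 'b'  n3⇒n4  → match P0@[2:5]
[6] read 'b'  n4⇒n1 (fail-walked)
[7] read 'b'  n1⇒n1 (fail-walked)
[8] read 'a'  n1⇒n2
[9] read 'b'  n2⇒n13
[10] read 'a'  n13⇒n14
[11] read 'b'  n14⇒n15
[12] read 'c'  n15⇒n16  → match P3@[7:12]
[13] read 'c'  n16⇒n6 (fail-walked)
[14] read 'c'  n6⇒n6 (fail-walked)
[15] read 'a'  n6⇒n10
[16] read 'b'  n10⇒n11
[17] read 'a'  n11⇒n12  → match P2@[13:17],P4@[14:17]
[18] read 'c'  n12⇒n3 (fail-walked)
[19] read 'c'  n3⇒n6 (fail-walked)
[20] read 'b'  n6⇒n7
[21] read 'c'  n7⇒n8
[22] read 'b'  n8⇒n9  → match P1@[18:22]
[23] read 'c'  n9⇒n5 (fail-walked)
[24] read 'c'  n5⇒n6
[25] read 'a'  n6⇒n10
[26] read 'b'  n10⇒n11
[27] read 'a'  n11⇒n12  → match P2@[23:27],P4@[24:27]
[28] read 'c'  n12⇒n3 (fail-walked)
[29] read 'c'  n3⇒n6 (fail-walked)
[30] read 'b'  n6⇒n7
[31] read 'c'  n7⇒n8
[32] read 'b'  n8⇒n9  → match P1@[28:32]
[33] read 'c'  n9⇒n5 (fail-walked)
[34] read 'c'  n5⇒n6
[35] read 'c'  n6⇒n6 (fail-walked)
[36] read 'a'  n6⇒n10
[37] read 'b'  n10⇒n11
[38] read 'a'  n11⇒n12  → match P2@[34:38],P4@[35:38]
[39] read 'c'  n12⇒n3 (fail-walked)

Result: [[5,0],[12,3],[17,2],[17,4],[22,1],[27,2],[27,4],[32,1],[38,2],[38,4]]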